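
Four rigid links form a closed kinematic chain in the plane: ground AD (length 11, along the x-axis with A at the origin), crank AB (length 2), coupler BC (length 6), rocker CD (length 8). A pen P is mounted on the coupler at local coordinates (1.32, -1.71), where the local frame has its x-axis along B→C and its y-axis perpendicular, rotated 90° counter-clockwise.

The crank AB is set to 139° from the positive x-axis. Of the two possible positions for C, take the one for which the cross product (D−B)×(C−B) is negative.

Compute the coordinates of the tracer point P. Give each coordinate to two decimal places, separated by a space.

-1.46 -0.85

A=(0,0), D=(11.00,0)
B = A + 2.00·(cos139°, sin139°) = (-1.5094, 1.3121)
|BD| = 12.5780
circle(B,6.00) ∩ circle(D,8.00): a=5.1760, h=3.0347
  candidates: C₊=(3.9549,3.7903) cross=38.170; C₋=(3.3217,-2.2460) cross=-38.170
  mode - wants cross < 0 → take C=(3.3217,-2.2460) (cross=-38.170)
ex = (C−B)/|BC| = (0.8052,-0.5930); ey = (0.5930,0.8052)
P = B + 1.32·ex + -1.71·ey = (-1.4606,-0.8475)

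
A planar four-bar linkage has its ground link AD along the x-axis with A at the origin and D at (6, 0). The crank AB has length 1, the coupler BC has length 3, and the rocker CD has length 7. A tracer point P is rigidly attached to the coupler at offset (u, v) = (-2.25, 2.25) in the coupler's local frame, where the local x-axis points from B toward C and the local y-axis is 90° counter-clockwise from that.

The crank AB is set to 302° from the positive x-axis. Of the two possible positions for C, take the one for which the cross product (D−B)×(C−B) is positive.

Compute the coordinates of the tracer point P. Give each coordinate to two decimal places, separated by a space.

A=(0,0), D=(6.00,0)
B = A + 1.00·(cos302°, sin302°) = (0.5299, -0.8480)
|BD| = 5.5354
circle(B,3.00) ∩ circle(D,7.00): a=-0.8454, h=2.8784
  candidates: C₊=(-0.7465,1.8669) cross=15.933; C₋=(0.1355,-3.8220) cross=-15.933
  mode + wants cross > 0 → take C=(-0.7465,1.8669) (cross=15.933)
ex = (C−B)/|BC| = (-0.4255,0.9050); ey = (-0.9050,-0.4255)
P = B + -2.25·ex + 2.25·ey = (-0.5490,-3.8415)

-0.55 -3.84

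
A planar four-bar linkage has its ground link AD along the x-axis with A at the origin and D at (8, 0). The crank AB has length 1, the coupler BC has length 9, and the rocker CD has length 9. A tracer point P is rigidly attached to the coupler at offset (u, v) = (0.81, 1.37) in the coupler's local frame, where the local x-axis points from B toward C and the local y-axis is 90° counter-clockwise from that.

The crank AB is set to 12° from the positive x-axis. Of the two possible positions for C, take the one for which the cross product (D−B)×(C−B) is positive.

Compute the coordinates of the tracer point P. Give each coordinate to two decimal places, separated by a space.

A=(0,0), D=(8.00,0)
B = A + 1.00·(cos12°, sin12°) = (0.9781, 0.2079)
|BD| = 7.0249
circle(B,9.00) ∩ circle(D,9.00): a=3.5125, h=8.2863
  candidates: C₊=(4.7343,8.3866) cross=58.211; C₋=(4.2438,-8.1787) cross=-58.211
  mode + wants cross > 0 → take C=(4.7343,8.3866) (cross=58.211)
ex = (C−B)/|BC| = (0.4174,0.9087); ey = (-0.9087,0.4174)
P = B + 0.81·ex + 1.37·ey = (0.0712,1.5158)

0.07 1.52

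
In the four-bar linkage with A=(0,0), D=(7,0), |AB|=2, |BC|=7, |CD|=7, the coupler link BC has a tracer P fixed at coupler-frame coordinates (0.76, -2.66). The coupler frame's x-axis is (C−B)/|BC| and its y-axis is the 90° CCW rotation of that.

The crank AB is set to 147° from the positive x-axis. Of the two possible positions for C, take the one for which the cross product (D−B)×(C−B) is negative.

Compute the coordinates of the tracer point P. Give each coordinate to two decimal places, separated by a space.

-3.55 -0.95

A=(0,0), D=(7.00,0)
B = A + 2.00·(cos147°, sin147°) = (-1.6773, 1.0893)
|BD| = 8.7454
circle(B,7.00) ∩ circle(D,7.00): a=4.3727, h=5.4662
  candidates: C₊=(3.3422,5.9683) cross=47.804; C₋=(1.9805,-4.8790) cross=-47.804
  mode - wants cross < 0 → take C=(1.9805,-4.8790) (cross=-47.804)
ex = (C−B)/|BC| = (0.5225,-0.8526); ey = (0.8526,0.5225)
P = B + 0.76·ex + -2.66·ey = (-3.5481,-0.9487)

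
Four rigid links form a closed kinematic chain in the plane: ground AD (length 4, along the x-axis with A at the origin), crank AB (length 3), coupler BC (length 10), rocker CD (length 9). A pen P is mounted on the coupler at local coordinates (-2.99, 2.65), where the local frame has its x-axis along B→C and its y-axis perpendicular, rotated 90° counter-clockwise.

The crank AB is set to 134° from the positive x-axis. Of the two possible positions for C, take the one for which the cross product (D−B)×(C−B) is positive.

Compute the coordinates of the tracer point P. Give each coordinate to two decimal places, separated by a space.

A=(0,0), D=(4.00,0)
B = A + 3.00·(cos134°, sin134°) = (-2.0840, 2.1580)
|BD| = 6.4554
circle(B,10.00) ∩ circle(D,9.00): a=4.6993, h=8.8270
  candidates: C₊=(5.2958,8.9062) cross=56.982; C₋=(-0.6059,-7.7321) cross=-56.982
  mode + wants cross > 0 → take C=(5.2958,8.9062) (cross=56.982)
ex = (C−B)/|BC| = (0.7380,0.6748); ey = (-0.6748,0.7380)
P = B + -2.99·ex + 2.65·ey = (-6.0788,2.0960)

-6.08 2.10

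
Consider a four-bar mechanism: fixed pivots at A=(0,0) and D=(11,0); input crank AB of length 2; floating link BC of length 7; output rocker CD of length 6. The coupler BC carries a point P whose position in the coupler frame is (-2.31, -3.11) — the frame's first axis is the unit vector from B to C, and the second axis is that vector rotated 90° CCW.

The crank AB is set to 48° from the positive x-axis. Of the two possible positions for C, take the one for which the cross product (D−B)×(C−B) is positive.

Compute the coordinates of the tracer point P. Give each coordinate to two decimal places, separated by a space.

0.81 -2.35

A=(0,0), D=(11.00,0)
B = A + 2.00·(cos48°, sin48°) = (1.3383, 1.4863)
|BD| = 9.7754
circle(B,7.00) ∩ circle(D,6.00): a=5.5526, h=4.2624
  candidates: C₊=(7.4744,4.8549) cross=41.667; C₋=(6.1783,-3.5708) cross=-41.667
  mode + wants cross > 0 → take C=(7.4744,4.8549) (cross=41.667)
ex = (C−B)/|BC| = (0.8766,0.4812); ey = (-0.4812,0.8766)
P = B + -2.31·ex + -3.11·ey = (0.8100,-2.3516)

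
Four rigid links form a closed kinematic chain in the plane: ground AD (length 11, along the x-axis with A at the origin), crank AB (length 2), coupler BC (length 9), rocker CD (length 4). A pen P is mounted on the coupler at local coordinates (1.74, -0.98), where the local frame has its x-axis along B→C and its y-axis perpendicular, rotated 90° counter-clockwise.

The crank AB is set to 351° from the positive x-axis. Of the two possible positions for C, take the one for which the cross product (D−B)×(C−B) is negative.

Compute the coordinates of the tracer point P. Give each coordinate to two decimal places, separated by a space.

3.18 -1.91

A=(0,0), D=(11.00,0)
B = A + 2.00·(cos351°, sin351°) = (1.9754, -0.3129)
|BD| = 9.0300
circle(B,9.00) ∩ circle(D,4.00): a=8.1141, h=3.8937
  candidates: C₊=(9.9497,3.8597) cross=35.160; C₋=(10.2195,-3.9231) cross=-35.160
  mode - wants cross < 0 → take C=(10.2195,-3.9231) (cross=-35.160)
ex = (C−B)/|BC| = (0.9160,-0.4011); ey = (0.4011,0.9160)
P = B + 1.74·ex + -0.98·ey = (3.1761,-1.9085)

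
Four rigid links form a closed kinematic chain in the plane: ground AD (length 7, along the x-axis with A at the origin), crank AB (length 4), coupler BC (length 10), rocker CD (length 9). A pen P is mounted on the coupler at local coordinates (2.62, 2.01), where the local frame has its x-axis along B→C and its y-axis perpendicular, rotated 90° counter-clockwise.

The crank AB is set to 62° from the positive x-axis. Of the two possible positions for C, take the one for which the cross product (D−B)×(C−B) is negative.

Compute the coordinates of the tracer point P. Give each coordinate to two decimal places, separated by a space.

3.56 0.69

A=(0,0), D=(7.00,0)
B = A + 4.00·(cos62°, sin62°) = (1.8779, 3.5318)
|BD| = 6.2217
circle(B,10.00) ∩ circle(D,9.00): a=4.6378, h=8.8595
  candidates: C₊=(10.7252,8.1929) cross=55.121; C₋=(0.6668,-6.3946) cross=-55.121
  mode - wants cross < 0 → take C=(0.6668,-6.3946) (cross=-55.121)
ex = (C−B)/|BC| = (-0.1211,-0.9926); ey = (0.9926,-0.1211)
P = B + 2.62·ex + 2.01·ey = (3.5558,0.6877)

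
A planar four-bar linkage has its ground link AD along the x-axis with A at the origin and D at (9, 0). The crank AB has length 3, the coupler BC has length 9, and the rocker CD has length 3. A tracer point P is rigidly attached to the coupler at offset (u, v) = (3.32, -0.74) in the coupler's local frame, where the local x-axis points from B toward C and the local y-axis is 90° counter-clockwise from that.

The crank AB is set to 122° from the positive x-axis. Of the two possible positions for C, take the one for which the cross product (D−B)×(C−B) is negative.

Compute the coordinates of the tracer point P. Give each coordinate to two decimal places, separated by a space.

A=(0,0), D=(9.00,0)
B = A + 3.00·(cos122°, sin122°) = (-1.5898, 2.5441)
|BD| = 10.8911
circle(B,9.00) ∩ circle(D,3.00): a=8.7510, h=2.1024
  candidates: C₊=(7.4102,2.5441) cross=22.897; C₋=(6.4280,-1.5443) cross=-22.897
  mode - wants cross < 0 → take C=(6.4280,-1.5443) (cross=-22.897)
ex = (C−B)/|BC| = (0.8909,-0.4543); ey = (0.4543,0.8909)
P = B + 3.32·ex + -0.74·ey = (1.0317,0.3767)

1.03 0.38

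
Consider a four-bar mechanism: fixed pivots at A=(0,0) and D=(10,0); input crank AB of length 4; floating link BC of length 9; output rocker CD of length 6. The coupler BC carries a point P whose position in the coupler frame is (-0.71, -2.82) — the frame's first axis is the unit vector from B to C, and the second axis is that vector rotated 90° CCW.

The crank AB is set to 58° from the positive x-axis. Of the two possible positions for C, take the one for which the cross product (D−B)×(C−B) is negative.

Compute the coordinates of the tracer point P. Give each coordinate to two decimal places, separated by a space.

A=(0,0), D=(10.00,0)
B = A + 4.00·(cos58°, sin58°) = (2.1197, 3.3922)
|BD| = 8.5794
circle(B,9.00) ∩ circle(D,6.00): a=6.9123, h=5.7637
  candidates: C₊=(10.7476,5.9532) cross=49.449; C₋=(6.1898,-4.6349) cross=-49.449
  mode - wants cross < 0 → take C=(6.1898,-4.6349) (cross=-49.449)
ex = (C−B)/|BC| = (0.4522,-0.8919); ey = (0.8919,0.4522)
P = B + -0.71·ex + -2.82·ey = (-0.7166,2.7501)

-0.72 2.75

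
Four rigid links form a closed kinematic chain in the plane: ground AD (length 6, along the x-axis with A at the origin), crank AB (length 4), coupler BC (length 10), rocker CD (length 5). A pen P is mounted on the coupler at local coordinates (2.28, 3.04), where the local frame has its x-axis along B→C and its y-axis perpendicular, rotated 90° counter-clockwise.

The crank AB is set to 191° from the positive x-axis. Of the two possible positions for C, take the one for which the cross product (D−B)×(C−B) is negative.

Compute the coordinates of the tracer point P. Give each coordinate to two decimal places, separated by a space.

-0.59 1.05

A=(0,0), D=(6.00,0)
B = A + 4.00·(cos191°, sin191°) = (-3.9265, -0.7632)
|BD| = 9.9558
circle(B,10.00) ∩ circle(D,5.00): a=8.7445, h=4.8511
  candidates: C₊=(4.4204,4.7439) cross=48.296; C₋=(5.1642,-4.9296) cross=-48.296
  mode - wants cross < 0 → take C=(5.1642,-4.9296) (cross=-48.296)
ex = (C−B)/|BC| = (0.9091,-0.4166); ey = (0.4166,0.9091)
P = B + 2.28·ex + 3.04·ey = (-0.5872,1.0504)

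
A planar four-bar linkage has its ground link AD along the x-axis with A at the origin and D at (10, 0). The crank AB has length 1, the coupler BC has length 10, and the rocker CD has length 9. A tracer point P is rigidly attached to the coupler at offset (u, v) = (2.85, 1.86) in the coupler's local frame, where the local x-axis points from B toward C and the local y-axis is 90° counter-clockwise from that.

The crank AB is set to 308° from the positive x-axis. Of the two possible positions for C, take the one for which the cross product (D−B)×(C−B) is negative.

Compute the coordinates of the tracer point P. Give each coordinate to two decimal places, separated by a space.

A=(0,0), D=(10.00,0)
B = A + 1.00·(cos308°, sin308°) = (0.6157, -0.7880)
|BD| = 9.4174
circle(B,10.00) ∩ circle(D,9.00): a=5.7175, h=8.2043
  candidates: C₊=(5.6266,7.8659) cross=77.263; C₋=(6.9996,-8.4851) cross=-77.263
  mode - wants cross < 0 → take C=(6.9996,-8.4851) (cross=-77.263)
ex = (C−B)/|BC| = (0.6384,-0.7697); ey = (0.7697,0.6384)
P = B + 2.85·ex + 1.86·ey = (3.8667,-1.7943)

3.87 -1.79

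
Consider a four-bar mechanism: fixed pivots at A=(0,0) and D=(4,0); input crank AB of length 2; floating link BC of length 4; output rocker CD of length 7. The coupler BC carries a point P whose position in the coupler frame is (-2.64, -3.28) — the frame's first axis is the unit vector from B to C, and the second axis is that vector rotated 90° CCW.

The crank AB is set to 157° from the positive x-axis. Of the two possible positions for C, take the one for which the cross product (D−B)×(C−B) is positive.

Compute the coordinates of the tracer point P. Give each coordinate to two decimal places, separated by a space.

0.95 -2.37

A=(0,0), D=(4.00,0)
B = A + 2.00·(cos157°, sin157°) = (-1.8410, 0.7815)
|BD| = 5.8931
circle(B,4.00) ∩ circle(D,7.00): a=0.1466, h=3.9973
  candidates: C₊=(-1.1656,4.7240) cross=23.556; C₋=(-2.2258,-3.2000) cross=-23.556
  mode + wants cross > 0 → take C=(-1.1656,4.7240) (cross=23.556)
ex = (C−B)/|BC| = (0.1688,0.9856); ey = (-0.9856,0.1688)
P = B + -2.64·ex + -3.28·ey = (0.9461,-2.3745)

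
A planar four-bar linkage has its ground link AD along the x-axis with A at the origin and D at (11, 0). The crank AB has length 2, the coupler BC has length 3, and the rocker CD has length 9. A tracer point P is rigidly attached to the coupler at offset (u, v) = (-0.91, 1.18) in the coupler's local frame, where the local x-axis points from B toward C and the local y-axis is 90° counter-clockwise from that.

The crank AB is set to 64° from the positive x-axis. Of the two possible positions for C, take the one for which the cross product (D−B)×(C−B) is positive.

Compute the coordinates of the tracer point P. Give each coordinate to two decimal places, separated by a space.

-0.61 1.94

A=(0,0), D=(11.00,0)
B = A + 2.00·(cos64°, sin64°) = (0.8767, 1.7976)
|BD| = 10.2816
circle(B,3.00) ∩ circle(D,9.00): a=1.6394, h=2.5124
  candidates: C₊=(2.9302,3.9847) cross=25.832; C₋=(2.0516,-0.9628) cross=-25.832
  mode + wants cross > 0 → take C=(2.9302,3.9847) (cross=25.832)
ex = (C−B)/|BC| = (0.6845,0.7290); ey = (-0.7290,0.6845)
P = B + -0.91·ex + 1.18·ey = (-0.6064,1.9418)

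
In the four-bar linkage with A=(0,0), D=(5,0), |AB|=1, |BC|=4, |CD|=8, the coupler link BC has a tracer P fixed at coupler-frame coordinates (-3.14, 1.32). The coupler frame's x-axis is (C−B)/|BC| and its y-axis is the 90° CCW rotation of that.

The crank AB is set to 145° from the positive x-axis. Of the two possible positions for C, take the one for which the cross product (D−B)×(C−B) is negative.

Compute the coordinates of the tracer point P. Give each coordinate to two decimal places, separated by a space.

A=(0,0), D=(5.00,0)
B = A + 1.00·(cos145°, sin145°) = (-0.8192, 0.5736)
|BD| = 5.8474
circle(B,4.00) ∩ circle(D,8.00): a=-1.1807, h=3.8218
  candidates: C₊=(-1.6193,4.4927) cross=22.347; C₋=(-2.3691,-3.1139) cross=-22.347
  mode - wants cross < 0 → take C=(-2.3691,-3.1139) (cross=-22.347)
ex = (C−B)/|BC| = (-0.3875,-0.9219); ey = (0.9219,-0.3875)
P = B + -3.14·ex + 1.32·ey = (1.6144,2.9568)

1.61 2.96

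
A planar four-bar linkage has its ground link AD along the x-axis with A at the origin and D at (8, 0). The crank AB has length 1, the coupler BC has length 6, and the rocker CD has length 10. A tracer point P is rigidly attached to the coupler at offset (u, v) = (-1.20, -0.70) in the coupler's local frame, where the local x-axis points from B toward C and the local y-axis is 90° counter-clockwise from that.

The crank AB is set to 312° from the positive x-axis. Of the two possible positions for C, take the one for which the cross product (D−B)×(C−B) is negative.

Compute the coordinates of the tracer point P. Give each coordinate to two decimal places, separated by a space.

A=(0,0), D=(8.00,0)
B = A + 1.00·(cos312°, sin312°) = (0.6691, -0.7431)
|BD| = 7.3684
circle(B,6.00) ∩ circle(D,10.00): a=-0.6586, h=5.9637
  candidates: C₊=(-0.5876,5.1238) cross=43.943; C₋=(0.6153,-6.7429) cross=-43.943
  mode - wants cross < 0 → take C=(0.6153,-6.7429) (cross=-43.943)
ex = (C−B)/|BC| = (-0.0090,-1.0000); ey = (1.0000,-0.0090)
P = B + -1.20·ex + -0.70·ey = (-0.0201,0.4631)

-0.02 0.46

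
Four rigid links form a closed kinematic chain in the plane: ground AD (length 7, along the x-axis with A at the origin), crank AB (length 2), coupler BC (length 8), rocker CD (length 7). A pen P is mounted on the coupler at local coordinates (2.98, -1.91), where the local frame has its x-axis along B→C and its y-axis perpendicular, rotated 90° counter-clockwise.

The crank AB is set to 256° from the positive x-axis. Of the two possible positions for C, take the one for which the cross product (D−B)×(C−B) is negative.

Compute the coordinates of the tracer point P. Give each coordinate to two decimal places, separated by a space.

A=(0,0), D=(7.00,0)
B = A + 2.00·(cos256°, sin256°) = (-0.4838, -1.9406)
|BD| = 7.7314
circle(B,8.00) ∩ circle(D,7.00): a=4.8358, h=6.3730
  candidates: C₊=(2.5975,5.4422) cross=49.272; C₋=(5.7967,-6.8958) cross=-49.272
  mode - wants cross < 0 → take C=(5.7967,-6.8958) (cross=-49.272)
ex = (C−B)/|BC| = (0.7851,-0.6194); ey = (0.6194,0.7851)
P = B + 2.98·ex + -1.91·ey = (0.6726,-5.2859)

0.67 -5.29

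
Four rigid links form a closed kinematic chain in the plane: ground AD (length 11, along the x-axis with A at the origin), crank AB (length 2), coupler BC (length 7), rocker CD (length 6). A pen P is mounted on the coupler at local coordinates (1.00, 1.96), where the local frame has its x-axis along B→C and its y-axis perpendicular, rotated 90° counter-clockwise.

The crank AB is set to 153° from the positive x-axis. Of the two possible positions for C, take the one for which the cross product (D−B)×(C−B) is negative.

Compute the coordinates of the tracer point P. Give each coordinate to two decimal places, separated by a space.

-0.37 2.59

A=(0,0), D=(11.00,0)
B = A + 2.00·(cos153°, sin153°) = (-1.7820, 0.9080)
|BD| = 12.8142
circle(B,7.00) ∩ circle(D,6.00): a=6.9144, h=1.0916
  candidates: C₊=(5.1923,1.5069) cross=13.988; C₋=(5.0376,-0.6708) cross=-13.988
  mode - wants cross < 0 → take C=(5.0376,-0.6708) (cross=-13.988)
ex = (C−B)/|BC| = (0.9742,-0.2255); ey = (0.2255,0.9742)
P = B + 1.00·ex + 1.96·ey = (-0.3657,2.5919)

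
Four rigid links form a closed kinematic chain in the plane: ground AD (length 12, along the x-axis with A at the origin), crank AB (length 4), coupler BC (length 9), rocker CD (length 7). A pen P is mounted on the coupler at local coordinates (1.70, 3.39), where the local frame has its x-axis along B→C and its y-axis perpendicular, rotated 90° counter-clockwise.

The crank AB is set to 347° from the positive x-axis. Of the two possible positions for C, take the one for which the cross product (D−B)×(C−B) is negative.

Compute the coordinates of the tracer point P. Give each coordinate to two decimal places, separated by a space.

A=(0,0), D=(12.00,0)
B = A + 4.00·(cos347°, sin347°) = (3.8975, -0.8998)
|BD| = 8.1523
circle(B,9.00) ∩ circle(D,7.00): a=6.0388, h=6.6733
  candidates: C₊=(9.1628,6.3993) cross=54.403; C₋=(10.6359,-6.8658) cross=-54.403
  mode - wants cross < 0 → take C=(10.6359,-6.8658) (cross=-54.403)
ex = (C−B)/|BC| = (0.7487,-0.6629); ey = (0.6629,0.7487)
P = B + 1.70·ex + 3.39·ey = (7.4175,0.5114)

7.42 0.51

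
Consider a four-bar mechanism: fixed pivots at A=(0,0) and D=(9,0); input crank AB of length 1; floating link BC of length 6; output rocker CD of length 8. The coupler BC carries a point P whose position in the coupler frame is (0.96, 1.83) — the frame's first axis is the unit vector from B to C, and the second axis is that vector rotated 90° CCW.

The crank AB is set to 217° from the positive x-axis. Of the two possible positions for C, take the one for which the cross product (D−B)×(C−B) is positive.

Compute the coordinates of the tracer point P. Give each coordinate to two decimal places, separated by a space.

A=(0,0), D=(9.00,0)
B = A + 1.00·(cos217°, sin217°) = (-0.7986, -0.6018)
|BD| = 9.8171
circle(B,6.00) ∩ circle(D,8.00): a=3.4825, h=4.8859
  candidates: C₊=(2.3778,4.4884) cross=47.966; C₋=(2.9768,-5.2651) cross=-47.966
  mode + wants cross > 0 → take C=(2.3778,4.4884) (cross=47.966)
ex = (C−B)/|BC| = (0.5294,0.8484); ey = (-0.8484,0.5294)
P = B + 0.96·ex + 1.83·ey = (-1.8429,1.1814)

-1.84 1.18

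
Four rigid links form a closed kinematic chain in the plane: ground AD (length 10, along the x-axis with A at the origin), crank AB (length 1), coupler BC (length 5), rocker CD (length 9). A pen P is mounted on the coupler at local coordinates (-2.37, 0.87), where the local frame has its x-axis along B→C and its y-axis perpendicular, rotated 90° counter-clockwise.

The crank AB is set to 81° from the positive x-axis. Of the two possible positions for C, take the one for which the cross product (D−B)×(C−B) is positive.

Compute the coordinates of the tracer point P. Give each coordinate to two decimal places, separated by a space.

A=(0,0), D=(10.00,0)
B = A + 1.00·(cos81°, sin81°) = (0.1564, 0.9877)
|BD| = 9.8930
circle(B,5.00) ∩ circle(D,9.00): a=2.1162, h=4.5301
  candidates: C₊=(2.7143,5.2839) cross=44.816; C₋=(1.8098,-3.7310) cross=-44.816
  mode + wants cross > 0 → take C=(2.7143,5.2839) (cross=44.816)
ex = (C−B)/|BC| = (0.5116,0.8592); ey = (-0.8592,0.5116)
P = B + -2.37·ex + 0.87·ey = (-1.8035,-0.6036)

-1.80 -0.60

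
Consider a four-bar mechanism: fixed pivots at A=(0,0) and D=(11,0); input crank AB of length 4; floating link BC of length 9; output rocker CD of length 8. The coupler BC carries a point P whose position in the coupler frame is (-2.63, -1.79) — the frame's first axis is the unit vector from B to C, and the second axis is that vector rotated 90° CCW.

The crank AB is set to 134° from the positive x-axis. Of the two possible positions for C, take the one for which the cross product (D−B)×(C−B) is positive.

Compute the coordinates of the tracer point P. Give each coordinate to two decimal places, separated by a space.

-4.63 0.29

A=(0,0), D=(11.00,0)
B = A + 4.00·(cos134°, sin134°) = (-2.7786, 2.8774)
|BD| = 14.0759
circle(B,9.00) ∩ circle(D,8.00): a=7.6418, h=4.7542
  candidates: C₊=(5.6737,5.9691) cross=66.920; C₋=(3.7299,-3.3386) cross=-66.920
  mode + wants cross > 0 → take C=(5.6737,5.9691) (cross=66.920)
ex = (C−B)/|BC| = (0.9391,0.3435); ey = (-0.3435,0.9391)
P = B + -2.63·ex + -1.79·ey = (-4.6337,0.2928)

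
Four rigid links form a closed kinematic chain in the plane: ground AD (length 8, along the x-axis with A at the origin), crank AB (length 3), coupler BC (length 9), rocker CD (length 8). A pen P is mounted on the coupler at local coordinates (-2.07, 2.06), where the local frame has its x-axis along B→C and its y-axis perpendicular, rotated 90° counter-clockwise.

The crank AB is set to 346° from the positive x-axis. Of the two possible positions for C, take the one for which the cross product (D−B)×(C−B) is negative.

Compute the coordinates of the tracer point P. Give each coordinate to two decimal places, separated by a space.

A=(0,0), D=(8.00,0)
B = A + 3.00·(cos346°, sin346°) = (2.9109, -0.7258)
|BD| = 5.1406
circle(B,9.00) ∩ circle(D,8.00): a=4.2238, h=7.9473
  candidates: C₊=(5.9704,7.7383) cross=40.854; C₋=(8.2144,-7.9971) cross=-40.854
  mode - wants cross < 0 → take C=(8.2144,-7.9971) (cross=-40.854)
ex = (C−B)/|BC| = (0.5893,-0.8079); ey = (0.8079,0.5893)
P = B + -2.07·ex + 2.06·ey = (3.3554,2.1606)

3.36 2.16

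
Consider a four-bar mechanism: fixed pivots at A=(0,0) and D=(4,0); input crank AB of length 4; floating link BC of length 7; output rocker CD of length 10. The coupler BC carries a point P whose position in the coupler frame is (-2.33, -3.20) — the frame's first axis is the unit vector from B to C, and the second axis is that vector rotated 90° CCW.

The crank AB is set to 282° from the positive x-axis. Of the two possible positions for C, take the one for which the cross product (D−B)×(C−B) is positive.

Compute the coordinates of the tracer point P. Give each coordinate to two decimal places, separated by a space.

A=(0,0), D=(4.00,0)
B = A + 4.00·(cos282°, sin282°) = (0.8316, -3.9126)
|BD| = 5.0346
circle(B,7.00) ∩ circle(D,10.00): a=-2.5477, h=6.5199
  candidates: C₊=(-5.8386,-1.7894) cross=32.825; C₋=(4.2952,-9.9956) cross=-32.825
  mode + wants cross > 0 → take C=(-5.8386,-1.7894) (cross=32.825)
ex = (C−B)/|BC| = (-0.9529,0.3033); ey = (-0.3033,-0.9529)
P = B + -2.33·ex + -3.20·ey = (4.0225,-1.5700)

4.02 -1.57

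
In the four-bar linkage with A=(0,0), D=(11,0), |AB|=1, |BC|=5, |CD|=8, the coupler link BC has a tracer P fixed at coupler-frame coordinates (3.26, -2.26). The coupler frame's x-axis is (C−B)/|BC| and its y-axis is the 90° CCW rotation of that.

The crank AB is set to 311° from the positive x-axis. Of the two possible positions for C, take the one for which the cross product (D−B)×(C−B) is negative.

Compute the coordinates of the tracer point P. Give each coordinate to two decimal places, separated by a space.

A=(0,0), D=(11.00,0)
B = A + 1.00·(cos311°, sin311°) = (0.6561, -0.7547)
|BD| = 10.3714
circle(B,5.00) ∩ circle(D,8.00): a=3.3056, h=3.7514
  candidates: C₊=(3.6799,3.2273) cross=38.908; C₋=(4.2258,-4.2557) cross=-38.908
  mode - wants cross < 0 → take C=(4.2258,-4.2557) (cross=-38.908)
ex = (C−B)/|BC| = (0.7140,-0.7002); ey = (0.7002,0.7140)
P = B + 3.26·ex + -2.26·ey = (1.4011,-4.6509)

1.40 -4.65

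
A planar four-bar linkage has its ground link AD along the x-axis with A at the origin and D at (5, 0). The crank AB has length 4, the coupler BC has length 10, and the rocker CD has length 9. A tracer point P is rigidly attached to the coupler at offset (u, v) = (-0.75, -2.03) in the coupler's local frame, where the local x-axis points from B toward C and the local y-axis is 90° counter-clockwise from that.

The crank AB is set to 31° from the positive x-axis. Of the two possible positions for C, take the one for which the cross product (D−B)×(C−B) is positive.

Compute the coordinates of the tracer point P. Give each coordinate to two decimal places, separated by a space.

A=(0,0), D=(5.00,0)
B = A + 4.00·(cos31°, sin31°) = (3.4287, 2.0602)
|BD| = 2.5910
circle(B,10.00) ∩ circle(D,9.00): a=4.9620, h=8.6821
  candidates: C₊=(13.3412,3.3800) cross=22.495; C₋=(-0.4653,-7.1505) cross=-22.495
  mode + wants cross > 0 → take C=(13.3412,3.3800) (cross=22.495)
ex = (C−B)/|BC| = (0.9913,0.1320); ey = (-0.1320,0.9913)
P = B + -0.75·ex + -2.03·ey = (2.9532,-0.0511)

2.95 -0.05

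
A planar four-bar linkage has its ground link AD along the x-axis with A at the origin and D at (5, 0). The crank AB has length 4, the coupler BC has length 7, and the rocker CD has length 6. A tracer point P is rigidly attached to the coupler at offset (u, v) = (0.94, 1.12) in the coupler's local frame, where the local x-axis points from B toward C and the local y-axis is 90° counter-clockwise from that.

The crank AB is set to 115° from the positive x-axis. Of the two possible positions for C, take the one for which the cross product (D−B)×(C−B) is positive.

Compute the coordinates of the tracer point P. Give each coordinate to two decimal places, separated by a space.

A=(0,0), D=(5.00,0)
B = A + 4.00·(cos115°, sin115°) = (-1.6905, 3.6252)
|BD| = 7.6095
circle(B,7.00) ∩ circle(D,6.00): a=4.6590, h=5.2244
  candidates: C₊=(4.8947,5.9991) cross=39.755; C₋=(-0.0831,-3.1877) cross=-39.755
  mode + wants cross > 0 → take C=(4.8947,5.9991) (cross=39.755)
ex = (C−B)/|BC| = (0.9407,0.3391); ey = (-0.3391,0.9407)
P = B + 0.94·ex + 1.12·ey = (-1.1860,4.9976)

-1.19 5.00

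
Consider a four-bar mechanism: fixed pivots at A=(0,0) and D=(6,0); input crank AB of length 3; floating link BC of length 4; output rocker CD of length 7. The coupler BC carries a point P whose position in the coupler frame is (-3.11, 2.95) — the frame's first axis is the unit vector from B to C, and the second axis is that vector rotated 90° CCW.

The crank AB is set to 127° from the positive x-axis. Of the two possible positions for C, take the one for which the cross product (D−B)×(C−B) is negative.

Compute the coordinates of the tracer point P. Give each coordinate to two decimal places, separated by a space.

A=(0,0), D=(6.00,0)
B = A + 3.00·(cos127°, sin127°) = (-1.8054, 2.3959)
|BD| = 8.1649
circle(B,4.00) ∩ circle(D,7.00): a=2.0616, h=3.4278
  candidates: C₊=(1.1712,5.0679) cross=27.988; C₋=(-0.8405,-1.4860) cross=-27.988
  mode - wants cross < 0 → take C=(-0.8405,-1.4860) (cross=-27.988)
ex = (C−B)/|BC| = (0.2412,-0.9705); ey = (0.9705,0.2412)
P = B + -3.11·ex + 2.95·ey = (0.3072,6.1257)

0.31 6.13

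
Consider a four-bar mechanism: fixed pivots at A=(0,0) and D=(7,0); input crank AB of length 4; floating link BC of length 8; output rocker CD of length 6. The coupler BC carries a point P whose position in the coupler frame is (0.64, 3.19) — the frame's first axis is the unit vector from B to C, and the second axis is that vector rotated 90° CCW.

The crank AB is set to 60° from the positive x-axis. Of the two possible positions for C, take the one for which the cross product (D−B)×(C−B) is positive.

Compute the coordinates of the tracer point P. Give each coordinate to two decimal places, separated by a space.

1.88 6.72

A=(0,0), D=(7.00,0)
B = A + 4.00·(cos60°, sin60°) = (2.0000, 3.4641)
|BD| = 6.0828
circle(B,8.00) ∩ circle(D,6.00): a=5.3430, h=5.9542
  candidates: C₊=(9.7828,5.3156) cross=36.218; C₋=(3.0010,-4.4730) cross=-36.218
  mode + wants cross > 0 → take C=(9.7828,5.3156) (cross=36.218)
ex = (C−B)/|BC| = (0.9728,0.2314); ey = (-0.2314,0.9728)
P = B + 0.64·ex + 3.19·ey = (1.8843,6.7156)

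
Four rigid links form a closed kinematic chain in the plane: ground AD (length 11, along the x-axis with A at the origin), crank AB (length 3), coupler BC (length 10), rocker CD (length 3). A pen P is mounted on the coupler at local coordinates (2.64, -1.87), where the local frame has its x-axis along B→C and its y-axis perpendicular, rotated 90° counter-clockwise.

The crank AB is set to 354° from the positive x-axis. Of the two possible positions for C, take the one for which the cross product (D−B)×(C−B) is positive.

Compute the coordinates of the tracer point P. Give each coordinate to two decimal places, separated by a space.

6.05 -1.35

A=(0,0), D=(11.00,0)
B = A + 3.00·(cos354°, sin354°) = (2.9836, -0.3136)
|BD| = 8.0226
circle(B,10.00) ∩ circle(D,3.00): a=9.6828, h=2.4987
  candidates: C₊=(12.5613,2.5617) cross=20.046; C₋=(12.7566,-2.4319) cross=-20.046
  mode + wants cross > 0 → take C=(12.5613,2.5617) (cross=20.046)
ex = (C−B)/|BC| = (0.9578,0.2875); ey = (-0.2875,0.9578)
P = B + 2.64·ex + -1.87·ey = (6.0498,-1.3455)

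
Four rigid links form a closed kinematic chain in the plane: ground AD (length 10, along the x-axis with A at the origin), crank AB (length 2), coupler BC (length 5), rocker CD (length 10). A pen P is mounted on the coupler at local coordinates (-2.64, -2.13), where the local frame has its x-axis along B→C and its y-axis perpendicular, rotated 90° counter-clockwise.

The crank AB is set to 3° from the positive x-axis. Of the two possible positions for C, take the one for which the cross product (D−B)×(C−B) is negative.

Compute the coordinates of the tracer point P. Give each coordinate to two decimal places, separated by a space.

A=(0,0), D=(10.00,0)
B = A + 2.00·(cos3°, sin3°) = (1.9973, 0.1047)
|BD| = 8.0034
circle(B,5.00) ∩ circle(D,10.00): a=-0.6838, h=4.9530
  candidates: C₊=(1.3783,5.0662) cross=39.641; C₋=(1.2488,-4.8390) cross=-39.641
  mode - wants cross < 0 → take C=(1.2488,-4.8390) (cross=-39.641)
ex = (C−B)/|BC| = (-0.1497,-0.9887); ey = (0.9887,-0.1497)
P = B + -2.64·ex + -2.13·ey = (0.2865,3.0338)

0.29 3.03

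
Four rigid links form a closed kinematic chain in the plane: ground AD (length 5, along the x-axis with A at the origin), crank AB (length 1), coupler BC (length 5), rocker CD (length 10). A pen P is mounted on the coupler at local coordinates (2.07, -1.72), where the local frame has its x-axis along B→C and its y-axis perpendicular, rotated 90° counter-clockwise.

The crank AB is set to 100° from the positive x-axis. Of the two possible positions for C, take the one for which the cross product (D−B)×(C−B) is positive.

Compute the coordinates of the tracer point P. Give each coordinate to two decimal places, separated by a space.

-0.79 3.60

A=(0,0), D=(5.00,0)
B = A + 1.00·(cos100°, sin100°) = (-0.1736, 0.9848)
|BD| = 5.2665
circle(B,5.00) ∩ circle(D,10.00): a=-4.4871, h=2.2058
  candidates: C₊=(-4.1692,3.9908) cross=11.617; C₋=(-4.9941,-0.3430) cross=-11.617
  mode + wants cross > 0 → take C=(-4.1692,3.9908) (cross=11.617)
ex = (C−B)/|BC| = (-0.7991,0.6012); ey = (-0.6012,-0.7991)
P = B + 2.07·ex + -1.72·ey = (-0.7938,3.6037)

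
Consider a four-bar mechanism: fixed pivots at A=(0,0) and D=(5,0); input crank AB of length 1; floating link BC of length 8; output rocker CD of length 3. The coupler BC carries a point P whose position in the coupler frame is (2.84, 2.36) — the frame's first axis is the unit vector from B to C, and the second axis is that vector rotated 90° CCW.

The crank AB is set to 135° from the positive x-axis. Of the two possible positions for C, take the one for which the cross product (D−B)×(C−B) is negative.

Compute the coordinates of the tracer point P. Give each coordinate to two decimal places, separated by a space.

2.85 1.71

A=(0,0), D=(5.00,0)
B = A + 1.00·(cos135°, sin135°) = (-0.7071, 0.7071)
|BD| = 5.7507
circle(B,8.00) ∩ circle(D,3.00): a=7.6574, h=2.3162
  candidates: C₊=(7.1769,2.0642) cross=13.320; C₋=(6.6073,-2.5331) cross=-13.320
  mode - wants cross < 0 → take C=(6.6073,-2.5331) (cross=-13.320)
ex = (C−B)/|BC| = (0.9143,-0.4050); ey = (0.4050,0.9143)
P = B + 2.84·ex + 2.36·ey = (2.8454,1.7146)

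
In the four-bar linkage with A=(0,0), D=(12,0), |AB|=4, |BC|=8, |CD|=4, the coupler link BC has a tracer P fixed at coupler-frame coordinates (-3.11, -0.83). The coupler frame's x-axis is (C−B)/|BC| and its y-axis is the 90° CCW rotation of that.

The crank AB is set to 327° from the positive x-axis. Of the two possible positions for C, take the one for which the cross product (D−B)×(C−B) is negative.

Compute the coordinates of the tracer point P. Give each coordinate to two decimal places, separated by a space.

0.14 -2.32

A=(0,0), D=(12.00,0)
B = A + 4.00·(cos327°, sin327°) = (3.3547, -2.1786)
|BD| = 8.9156
circle(B,8.00) ∩ circle(D,4.00): a=7.1497, h=3.5891
  candidates: C₊=(9.4106,3.0488) cross=31.999; C₋=(11.1647,-3.9118) cross=-31.999
  mode - wants cross < 0 → take C=(11.1647,-3.9118) (cross=-31.999)
ex = (C−B)/|BC| = (0.9762,-0.2167); ey = (0.2167,0.9762)
P = B + -3.11·ex + -0.83·ey = (0.1387,-2.3150)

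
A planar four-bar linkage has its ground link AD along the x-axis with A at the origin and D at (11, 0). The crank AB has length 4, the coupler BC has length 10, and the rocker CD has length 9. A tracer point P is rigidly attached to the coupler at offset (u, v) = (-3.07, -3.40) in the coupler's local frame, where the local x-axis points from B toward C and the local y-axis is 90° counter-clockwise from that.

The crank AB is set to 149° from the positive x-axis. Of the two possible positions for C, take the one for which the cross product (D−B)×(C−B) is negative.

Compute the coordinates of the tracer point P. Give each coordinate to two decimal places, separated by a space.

A=(0,0), D=(11.00,0)
B = A + 4.00·(cos149°, sin149°) = (-3.4287, 2.0602)
|BD| = 14.5750
circle(B,10.00) ∩ circle(D,9.00): a=7.9393, h=6.0801
  candidates: C₊=(5.2903,6.9570) cross=88.617; C₋=(3.5715,-5.0811) cross=-88.617
  mode - wants cross < 0 → take C=(3.5715,-5.0811) (cross=-88.617)
ex = (C−B)/|BC| = (0.7000,-0.7141); ey = (0.7141,0.7000)
P = B + -3.07·ex + -3.40·ey = (-8.0058,1.8725)

-8.01 1.87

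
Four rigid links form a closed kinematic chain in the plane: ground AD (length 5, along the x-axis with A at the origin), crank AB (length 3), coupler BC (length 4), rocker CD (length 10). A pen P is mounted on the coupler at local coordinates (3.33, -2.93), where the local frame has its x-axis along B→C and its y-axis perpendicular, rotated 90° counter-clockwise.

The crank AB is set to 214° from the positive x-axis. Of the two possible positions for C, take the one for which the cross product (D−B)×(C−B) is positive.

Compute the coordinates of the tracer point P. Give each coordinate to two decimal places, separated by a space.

A=(0,0), D=(5.00,0)
B = A + 3.00·(cos214°, sin214°) = (-2.4871, -1.6776)
|BD| = 7.6728
circle(B,4.00) ∩ circle(D,10.00): a=-1.6375, h=3.6494
  candidates: C₊=(-4.8830,1.5255) cross=28.001; C₋=(-3.2871,-5.5968) cross=-28.001
  mode + wants cross > 0 → take C=(-4.8830,1.5255) (cross=28.001)
ex = (C−B)/|BC| = (-0.5990,0.8008); ey = (-0.8008,-0.5990)
P = B + 3.33·ex + -2.93·ey = (-2.1354,2.7440)

-2.14 2.74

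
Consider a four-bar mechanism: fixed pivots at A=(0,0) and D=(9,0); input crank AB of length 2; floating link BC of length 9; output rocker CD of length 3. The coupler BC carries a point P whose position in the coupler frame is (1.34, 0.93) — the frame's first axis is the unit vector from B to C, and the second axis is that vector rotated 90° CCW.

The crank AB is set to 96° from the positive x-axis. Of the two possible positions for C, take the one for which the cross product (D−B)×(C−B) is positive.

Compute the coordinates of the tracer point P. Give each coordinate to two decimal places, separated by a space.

A=(0,0), D=(9.00,0)
B = A + 2.00·(cos96°, sin96°) = (-0.2091, 1.9890)
|BD| = 9.4214
circle(B,9.00) ∩ circle(D,3.00): a=8.5318, h=2.8651
  candidates: C₊=(8.7353,2.9883) cross=26.993; C₋=(7.5256,-2.6127) cross=-26.993
  mode + wants cross > 0 → take C=(8.7353,2.9883) (cross=26.993)
ex = (C−B)/|BC| = (0.9938,0.1110); ey = (-0.1110,0.9938)
P = B + 1.34·ex + 0.93·ey = (1.0194,3.0621)

1.02 3.06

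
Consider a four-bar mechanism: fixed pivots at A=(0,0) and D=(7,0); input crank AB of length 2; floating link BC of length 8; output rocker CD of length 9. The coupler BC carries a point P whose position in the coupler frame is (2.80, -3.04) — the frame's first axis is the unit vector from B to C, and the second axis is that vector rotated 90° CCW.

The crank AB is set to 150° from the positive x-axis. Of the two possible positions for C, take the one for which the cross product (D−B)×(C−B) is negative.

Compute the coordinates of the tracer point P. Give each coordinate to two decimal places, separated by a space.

A=(0,0), D=(7.00,0)
B = A + 2.00·(cos150°, sin150°) = (-1.7321, 1.0000)
|BD| = 8.7891
circle(B,8.00) ∩ circle(D,9.00): a=3.4275, h=7.2286
  candidates: C₊=(2.4956,7.7917) cross=63.533; C₋=(0.8507,-6.5716) cross=-63.533
  mode - wants cross < 0 → take C=(0.8507,-6.5716) (cross=-63.533)
ex = (C−B)/|BC| = (0.3228,-0.9465); ey = (0.9465,0.3228)
P = B + 2.80·ex + -3.04·ey = (-3.7053,-2.6315)

-3.71 -2.63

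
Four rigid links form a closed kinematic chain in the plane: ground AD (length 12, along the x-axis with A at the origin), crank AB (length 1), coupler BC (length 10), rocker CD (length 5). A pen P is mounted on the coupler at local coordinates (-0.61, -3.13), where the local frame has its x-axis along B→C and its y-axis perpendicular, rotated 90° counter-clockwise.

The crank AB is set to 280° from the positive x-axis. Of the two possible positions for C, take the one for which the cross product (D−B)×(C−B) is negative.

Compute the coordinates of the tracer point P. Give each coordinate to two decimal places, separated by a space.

A=(0,0), D=(12.00,0)
B = A + 1.00·(cos280°, sin280°) = (0.1736, -0.9848)
|BD| = 11.8673
circle(B,10.00) ∩ circle(D,5.00): a=9.0936, h=4.1601
  candidates: C₊=(8.8906,3.9156) cross=49.369; C₋=(9.5811,-4.3759) cross=-49.369
  mode - wants cross < 0 → take C=(9.5811,-4.3759) (cross=-49.369)
ex = (C−B)/|BC| = (0.9407,-0.3391); ey = (0.3391,0.9407)
P = B + -0.61·ex + -3.13·ey = (-1.4616,-3.7225)

-1.46 -3.72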